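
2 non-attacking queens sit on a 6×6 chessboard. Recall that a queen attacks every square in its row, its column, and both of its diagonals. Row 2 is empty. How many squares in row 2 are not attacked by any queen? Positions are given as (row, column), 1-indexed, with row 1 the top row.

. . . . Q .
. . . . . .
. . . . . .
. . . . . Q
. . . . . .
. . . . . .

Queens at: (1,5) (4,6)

3

(1,5) attacks row 2 at column 5 and diagonals 4, 6.
(4,6) attacks row 2 at column 6 and diagonals 4.
Attacked columns: {4, 5, 6}. Safe: {1, 2, 3}.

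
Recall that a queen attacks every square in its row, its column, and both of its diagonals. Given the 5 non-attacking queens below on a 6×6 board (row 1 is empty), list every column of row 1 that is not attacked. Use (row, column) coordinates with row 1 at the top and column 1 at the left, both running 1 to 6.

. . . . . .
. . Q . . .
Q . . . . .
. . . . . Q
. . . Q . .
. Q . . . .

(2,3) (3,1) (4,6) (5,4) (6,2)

(2,3) attacks row 1 at column 3 and diagonals 2, 4.
(3,1) attacks row 1 at column 1 and diagonals 3.
(4,6) attacks row 1 at column 6 and diagonals 3.
(5,4) attacks row 1 at column 4.
(6,2) attacks row 1 at column 2.
Attacked columns: {1, 2, 3, 4, 6}. Safe: {5}.

columns 5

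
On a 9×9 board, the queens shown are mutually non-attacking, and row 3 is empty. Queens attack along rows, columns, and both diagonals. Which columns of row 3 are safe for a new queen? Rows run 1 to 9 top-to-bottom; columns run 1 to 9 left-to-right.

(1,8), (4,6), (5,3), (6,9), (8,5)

columns 2, 4

(1,8) attacks row 3 at column 8 and diagonals 6.
(4,6) attacks row 3 at column 6 and diagonals 5, 7.
(5,3) attacks row 3 at column 3 and diagonals 1, 5.
(6,9) attacks row 3 at column 9 and diagonals 6.
(8,5) attacks row 3 at column 5.
Attacked columns: {1, 3, 5, 6, 7, 8, 9}. Safe: {2, 4}.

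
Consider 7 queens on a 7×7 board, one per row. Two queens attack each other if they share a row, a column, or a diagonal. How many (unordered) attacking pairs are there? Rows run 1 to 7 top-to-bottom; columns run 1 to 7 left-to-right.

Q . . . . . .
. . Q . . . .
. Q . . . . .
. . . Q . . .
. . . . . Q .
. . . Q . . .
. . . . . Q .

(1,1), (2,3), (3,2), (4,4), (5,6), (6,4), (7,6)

6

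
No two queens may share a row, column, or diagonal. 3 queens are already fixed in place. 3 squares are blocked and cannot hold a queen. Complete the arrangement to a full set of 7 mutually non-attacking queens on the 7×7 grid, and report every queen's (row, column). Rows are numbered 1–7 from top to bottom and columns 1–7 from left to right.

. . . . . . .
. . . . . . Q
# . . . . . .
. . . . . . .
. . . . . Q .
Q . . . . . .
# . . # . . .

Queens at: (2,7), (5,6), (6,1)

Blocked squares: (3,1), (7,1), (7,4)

Row 1: attacked by (2,7)→{6,7}; (5,6)→{2,6}; (6,1)→{1,6}. Safe: 3, 4, 5. Place at column 5.
Row 3: attacked by (1,5)→{3,5,7}; (2,7)→{6,7}; (5,6)→{4,6}; (6,1)→{1,4}. Blocked: 1. Safe: 2. Place at column 2.
Row 4: attacked by (1,5)→{2,5}; (2,7)→{5,7}; (3,2)→{1,2,3}; (5,6)→{5,6,7}; (6,1)→{1,3}. Safe: 4. Place at column 4.
Row 7: attacked by (1,5)→{5}; (2,7)→{2,7}; (3,2)→{2,6}; (4,4)→{1,4,7}; (5,6)→{4,6}; (6,1)→{1,2}. Blocked: 1,4. Safe: 3. Place at column 3.
Columns [5, 7, 2, 4, 6, 1, 3], r−c [-4, -5, 1, 0, -1, 5, 4], r+c [6, 9, 5, 8, 11, 7, 10] are all distinct, so no two queens attack.

(1,5) (2,7) (3,2) (4,4) (5,6) (6,1) (7,3)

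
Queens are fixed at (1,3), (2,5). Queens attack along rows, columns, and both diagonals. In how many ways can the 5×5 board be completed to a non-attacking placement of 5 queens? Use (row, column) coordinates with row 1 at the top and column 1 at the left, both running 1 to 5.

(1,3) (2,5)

Branch on row 3: col 2 → 1.
Sum: 1 = 1.

1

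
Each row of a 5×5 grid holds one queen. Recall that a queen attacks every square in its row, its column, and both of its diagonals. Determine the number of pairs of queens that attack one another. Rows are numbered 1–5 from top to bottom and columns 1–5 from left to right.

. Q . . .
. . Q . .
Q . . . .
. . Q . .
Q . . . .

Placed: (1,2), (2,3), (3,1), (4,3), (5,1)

3

Same column: (2,3)–(4,3) (column 3); (3,1)–(5,1) (column 1).
Same diagonal: (1,2)–(2,3) (|1−2| = |2−3| = 1).
Total attacking pairs: 3.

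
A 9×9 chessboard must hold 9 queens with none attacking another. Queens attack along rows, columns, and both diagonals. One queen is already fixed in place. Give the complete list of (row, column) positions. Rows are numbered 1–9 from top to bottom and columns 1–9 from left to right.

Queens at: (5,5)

(1,8) (2,6) (3,1) (4,3) (5,5) (6,7) (7,9) (8,4) (9,2)

Row 1: attacked by (5,5)→{1,5,9}. Safe: 2, 3, 4, 6, 7, 8. Place at column 8.
Row 2: attacked by (1,8)→{7,8,9}; (5,5)→{2,5,8}. Safe: 1, 3, 4, 6. Place at column 6.
Row 3: attacked by (1,8)→{6,8}; (2,6)→{5,6,7}; (5,5)→{3,5,7}. Safe: 1, 2, 4, 9. Place at column 1.
Row 4: attacked by (1,8)→{5,8}; (2,6)→{4,6,8}; (3,1)→{1,2}; (5,5)→{4,5,6}. Safe: 3, 7, 9. Place at column 3.
Row 6: attacked by (1,8)→{3,8}; (2,6)→{2,6}; (3,1)→{1,4}; (4,3)→{1,3,5}; (5,5)→{4,5,6}. Safe: 7, 9. Place at column 7.
Row 7: attacked by (1,8)→{2,8}; (2,6)→{1,6}; (3,1)→{1,5}; (4,3)→{3,6}; (5,5)→{3,5,7}; (6,7)→{6,7,8}. Safe: 4, 9. Place at column 9.
Row 8: attacked by (1,8)→{1,8}; (2,6)→{6}; (3,1)→{1,6}; (4,3)→{3,7}; (5,5)→{2,5,8}; (6,7)→{5,7,9}; (7,9)→{8,9}. Safe: 4. Place at column 4.
Row 9: attacked by (1,8)→{8}; (2,6)→{6}; (3,1)→{1,7}; (4,3)→{3,8}; (5,5)→{1,5,9}; (6,7)→{4,7}; (7,9)→{7,9}; (8,4)→{3,4,5}. Safe: 2. Place at column 2.
Columns [8, 6, 1, 3, 5, 7, 9, 4, 2], r−c [-7, -4, 2, 1, 0, -1, -2, 4, 7], r+c [9, 8, 4, 7, 10, 13, 16, 12, 11] are all distinct, so no two queens attack.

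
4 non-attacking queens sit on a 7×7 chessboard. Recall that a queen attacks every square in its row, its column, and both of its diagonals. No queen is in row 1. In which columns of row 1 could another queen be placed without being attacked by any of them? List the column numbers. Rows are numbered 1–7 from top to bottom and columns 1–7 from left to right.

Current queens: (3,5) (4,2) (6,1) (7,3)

(3,5) attacks row 1 at column 5 and diagonals 3, 7.
(4,2) attacks row 1 at column 2 and diagonals 5.
(6,1) attacks row 1 at column 1 and diagonals 6.
(7,3) attacks row 1 at column 3.
Attacked columns: {1, 2, 3, 5, 6, 7}. Safe: {4}.

columns 4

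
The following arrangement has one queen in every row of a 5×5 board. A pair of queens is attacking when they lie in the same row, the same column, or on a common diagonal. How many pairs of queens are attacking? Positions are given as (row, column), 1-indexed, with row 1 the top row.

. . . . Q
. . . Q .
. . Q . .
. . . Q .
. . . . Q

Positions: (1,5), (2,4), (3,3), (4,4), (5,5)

8

Same column: (1,5)–(5,5) (column 5); (2,4)–(4,4) (column 4).
Same diagonal: (1,5)–(2,4) (|1−2| = |5−4| = 1); (1,5)–(3,3) (|1−3| = |5−3| = 2); (2,4)–(3,3) (|2−3| = |4−3| = 1); (3,3)–(4,4) (|3−4| = |3−4| = 1); (3,3)–(5,5) (|3−5| = |3−5| = 2); (4,4)–(5,5) (|4−5| = |4−5| = 1).
Total attacking pairs: 8.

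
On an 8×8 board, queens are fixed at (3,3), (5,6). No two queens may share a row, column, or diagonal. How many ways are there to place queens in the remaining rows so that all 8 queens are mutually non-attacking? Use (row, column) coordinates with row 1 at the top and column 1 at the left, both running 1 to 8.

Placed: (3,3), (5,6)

Branch on row 1: col 4 → 0; col 7 → 2; col 8 → 0.
Sum: 0 + 2 + 0 = 2.

2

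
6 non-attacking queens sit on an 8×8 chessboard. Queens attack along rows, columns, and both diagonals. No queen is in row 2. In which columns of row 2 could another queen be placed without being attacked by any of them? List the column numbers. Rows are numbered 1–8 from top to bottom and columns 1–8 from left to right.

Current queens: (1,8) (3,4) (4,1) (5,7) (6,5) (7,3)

(1,8) attacks row 2 at column 8 and diagonals 7.
(3,4) attacks row 2 at column 4 and diagonals 3, 5.
(4,1) attacks row 2 at column 1 and diagonals 3.
(5,7) attacks row 2 at column 7 and diagonals 4.
(6,5) attacks row 2 at column 5 and diagonals 1.
(7,3) attacks row 2 at column 3 and diagonals 8.
Attacked columns: {1, 3, 4, 5, 7, 8}. Safe: {2, 6}.

columns 2, 6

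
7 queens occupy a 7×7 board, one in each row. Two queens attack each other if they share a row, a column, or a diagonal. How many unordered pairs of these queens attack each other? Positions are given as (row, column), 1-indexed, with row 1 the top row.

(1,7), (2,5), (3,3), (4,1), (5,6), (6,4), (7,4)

3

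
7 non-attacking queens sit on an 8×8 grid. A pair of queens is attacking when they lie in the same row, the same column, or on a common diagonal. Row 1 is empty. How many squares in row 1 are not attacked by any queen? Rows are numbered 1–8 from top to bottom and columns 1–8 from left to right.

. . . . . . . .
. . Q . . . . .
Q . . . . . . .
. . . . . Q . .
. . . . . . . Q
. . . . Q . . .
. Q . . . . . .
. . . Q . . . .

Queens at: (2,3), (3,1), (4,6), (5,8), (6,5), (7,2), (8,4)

1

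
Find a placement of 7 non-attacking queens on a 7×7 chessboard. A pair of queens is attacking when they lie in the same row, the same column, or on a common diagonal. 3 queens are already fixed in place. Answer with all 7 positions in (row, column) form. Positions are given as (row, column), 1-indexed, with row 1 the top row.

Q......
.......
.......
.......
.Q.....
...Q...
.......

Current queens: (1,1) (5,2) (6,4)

Row 2: attacked by (1,1)→{1,2}; (5,2)→{2,5}; (6,4)→{4}. Safe: 3, 6, 7. Place at column 3.
Row 3: attacked by (1,1)→{1,3}; (2,3)→{2,3,4}; (5,2)→{2,4}; (6,4)→{1,4,7}. Safe: 5, 6. Place at column 5.
Row 4: attacked by (1,1)→{1,4}; (2,3)→{1,3,5}; (3,5)→{4,5,6}; (5,2)→{1,2,3}; (6,4)→{2,4,6}. Safe: 7. Place at column 7.
Row 7: attacked by (1,1)→{1,7}; (2,3)→{3}; (3,5)→{1,5}; (4,7)→{4,7}; (5,2)→{2,4}; (6,4)→{3,4,5}. Safe: 6. Place at column 6.
Columns [1, 3, 5, 7, 2, 4, 6], r−c [0, -1, -2, -3, 3, 2, 1], r+c [2, 5, 8, 11, 7, 10, 13] are all distinct, so no two queens attack.

(1,1) (2,3) (3,5) (4,7) (5,2) (6,4) (7,6)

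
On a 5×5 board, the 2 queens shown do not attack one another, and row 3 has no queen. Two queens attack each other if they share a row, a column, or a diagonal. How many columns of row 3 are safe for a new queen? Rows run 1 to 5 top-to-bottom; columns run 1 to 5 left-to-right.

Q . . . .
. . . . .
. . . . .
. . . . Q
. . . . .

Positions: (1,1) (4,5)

(1,1) attacks row 3 at column 1 and diagonals 3.
(4,5) attacks row 3 at column 5 and diagonals 4.
Attacked columns: {1, 3, 4, 5}. Safe: {2}.

1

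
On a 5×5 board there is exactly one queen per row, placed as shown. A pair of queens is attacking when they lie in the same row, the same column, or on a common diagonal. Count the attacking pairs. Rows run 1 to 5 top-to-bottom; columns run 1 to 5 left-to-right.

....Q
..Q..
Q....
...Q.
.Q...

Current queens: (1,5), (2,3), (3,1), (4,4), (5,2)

All columns are distinct and no two queens satisfy |Δrow| = |Δcol|, so no pair attacks.

0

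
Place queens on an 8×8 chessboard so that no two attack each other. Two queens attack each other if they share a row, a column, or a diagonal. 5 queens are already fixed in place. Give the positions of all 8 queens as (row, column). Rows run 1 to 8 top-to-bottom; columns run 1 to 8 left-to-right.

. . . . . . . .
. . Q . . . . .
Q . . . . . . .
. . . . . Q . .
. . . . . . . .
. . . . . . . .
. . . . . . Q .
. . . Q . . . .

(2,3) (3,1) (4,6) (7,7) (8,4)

(1,8) (2,3) (3,1) (4,6) (5,2) (6,5) (7,7) (8,4)

Row 1: attacked by (2,3)→{2,3,4}; (3,1)→{1,3}; (4,6)→{3,6}; (7,7)→{1,7}; (8,4)→{4}. Safe: 5, 8. Place at column 8.
Row 5: attacked by (1,8)→{4,8}; (2,3)→{3,6}; (3,1)→{1,3}; (4,6)→{5,6,7}; (7,7)→{5,7}; (8,4)→{1,4,7}. Safe: 2. Place at column 2.
Row 6: attacked by (1,8)→{3,8}; (2,3)→{3,7}; (3,1)→{1,4}; (4,6)→{4,6,8}; (5,2)→{1,2,3}; (7,7)→{6,7,8}; (8,4)→{2,4,6}. Safe: 5. Place at column 5.
Columns [8, 3, 1, 6, 2, 5, 7, 4], r−c [-7, -1, 2, -2, 3, 1, 0, 4], r+c [9, 5, 4, 10, 7, 11, 14, 12] are all distinct, so no two queens attack.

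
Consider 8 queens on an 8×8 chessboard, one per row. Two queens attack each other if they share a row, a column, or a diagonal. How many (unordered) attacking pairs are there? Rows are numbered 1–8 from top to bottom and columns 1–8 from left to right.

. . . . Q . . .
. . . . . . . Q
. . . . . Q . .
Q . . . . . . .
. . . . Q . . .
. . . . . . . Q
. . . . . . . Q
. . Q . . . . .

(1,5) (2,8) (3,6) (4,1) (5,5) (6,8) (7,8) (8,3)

Same column: (1,5)–(5,5) (column 5); (2,8)–(6,8) (column 8); (2,8)–(7,8) (column 8); (6,8)–(7,8) (column 8).
Same diagonal: (2,8)–(5,5) (|2−5| = |8−5| = 3).
Total attacking pairs: 5.

5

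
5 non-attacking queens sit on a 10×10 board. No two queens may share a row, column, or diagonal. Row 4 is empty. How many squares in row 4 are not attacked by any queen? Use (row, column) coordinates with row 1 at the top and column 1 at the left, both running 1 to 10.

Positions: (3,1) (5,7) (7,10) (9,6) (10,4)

(3,1) attacks row 4 at column 1 and diagonals 2.
(5,7) attacks row 4 at column 7 and diagonals 6, 8.
(7,10) attacks row 4 at column 10 and diagonals 7.
(9,6) attacks row 4 at column 6 and diagonals 1.
(10,4) attacks row 4 at column 4 and diagonals 10.
Attacked columns: {1, 2, 4, 6, 7, 8, 10}. Safe: {3, 5, 9}.

3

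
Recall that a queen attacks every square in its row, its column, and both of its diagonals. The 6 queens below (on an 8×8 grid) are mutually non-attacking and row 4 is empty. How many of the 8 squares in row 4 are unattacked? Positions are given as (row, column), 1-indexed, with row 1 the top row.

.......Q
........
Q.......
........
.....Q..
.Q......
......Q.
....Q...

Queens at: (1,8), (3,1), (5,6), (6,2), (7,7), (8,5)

(1,8) attacks row 4 at column 8 and diagonals 5.
(3,1) attacks row 4 at column 1 and diagonals 2.
(5,6) attacks row 4 at column 6 and diagonals 5, 7.
(6,2) attacks row 4 at column 2 and diagonals 4.
(7,7) attacks row 4 at column 7 and diagonals 4.
(8,5) attacks row 4 at column 5 and diagonals 1.
Attacked columns: {1, 2, 4, 5, 6, 7, 8}. Safe: {3}.

1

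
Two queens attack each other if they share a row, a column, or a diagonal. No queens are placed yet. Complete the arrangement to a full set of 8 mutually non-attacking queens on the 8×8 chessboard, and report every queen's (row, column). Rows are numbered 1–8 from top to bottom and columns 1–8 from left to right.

(1,7) (2,4) (3,2) (4,5) (5,8) (6,1) (7,3) (8,6)

Row 1: Safe: 1, 2, 3, 4, 5, 6, 7, 8. Place at column 7.
Row 2: attacked by (1,7)→{6,7,8}. Safe: 1, 2, 3, 4, 5. Place at column 4.
Row 3: attacked by (1,7)→{5,7}; (2,4)→{3,4,5}. Safe: 1, 2, 6, 8. Place at column 2.
Row 4: attacked by (1,7)→{4,7}; (2,4)→{2,4,6}; (3,2)→{1,2,3}. Safe: 5, 8. Place at column 5.
Row 5: attacked by (1,7)→{3,7}; (2,4)→{1,4,7}; (3,2)→{2,4}; (4,5)→{4,5,6}. Safe: 8. Place at column 8.
Row 6: attacked by (1,7)→{2,7}; (2,4)→{4,8}; (3,2)→{2,5}; (4,5)→{3,5,7}; (5,8)→{7,8}. Safe: 1, 6. Place at column 1.
Row 7: attacked by (1,7)→{1,7}; (2,4)→{4}; (3,2)→{2,6}; (4,5)→{2,5,8}; (5,8)→{6,8}; (6,1)→{1,2}. Safe: 3. Place at column 3.
Row 8: attacked by (1,7)→{7}; (2,4)→{4}; (3,2)→{2,7}; (4,5)→{1,5}; (5,8)→{5,8}; (6,1)→{1,3}; (7,3)→{2,3,4}. Safe: 6. Place at column 6.
Columns [7, 4, 2, 5, 8, 1, 3, 6], r−c [-6, -2, 1, -1, -3, 5, 4, 2], r+c [8, 6, 5, 9, 13, 7, 10, 14] are all distinct, so no two queens attack.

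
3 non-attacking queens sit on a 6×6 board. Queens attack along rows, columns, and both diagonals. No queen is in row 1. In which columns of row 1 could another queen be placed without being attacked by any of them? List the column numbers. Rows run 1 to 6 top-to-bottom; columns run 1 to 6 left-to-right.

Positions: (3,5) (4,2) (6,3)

(3,5) attacks row 1 at column 5 and diagonals 3.
(4,2) attacks row 1 at column 2 and diagonals 5.
(6,3) attacks row 1 at column 3.
Attacked columns: {2, 3, 5}. Safe: {1, 4, 6}.

columns 1, 4, 6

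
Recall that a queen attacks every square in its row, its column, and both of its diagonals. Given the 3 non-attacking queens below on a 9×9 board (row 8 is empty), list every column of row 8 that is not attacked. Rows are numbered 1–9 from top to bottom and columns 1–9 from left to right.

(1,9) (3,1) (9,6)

(1,9) attacks row 8 at column 9 and diagonals 2.
(3,1) attacks row 8 at column 1 and diagonals 6.
(9,6) attacks row 8 at column 6 and diagonals 5, 7.
Attacked columns: {1, 2, 5, 6, 7, 9}. Safe: {3, 4, 8}.

columns 3, 4, 8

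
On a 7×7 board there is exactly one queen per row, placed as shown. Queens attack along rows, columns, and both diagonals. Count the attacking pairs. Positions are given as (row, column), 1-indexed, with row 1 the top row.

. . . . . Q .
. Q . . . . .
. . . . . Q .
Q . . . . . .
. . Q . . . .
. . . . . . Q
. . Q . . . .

2

Same column: (1,6)–(3,6) (column 6); (5,3)–(7,3) (column 3).
Total attacking pairs: 2.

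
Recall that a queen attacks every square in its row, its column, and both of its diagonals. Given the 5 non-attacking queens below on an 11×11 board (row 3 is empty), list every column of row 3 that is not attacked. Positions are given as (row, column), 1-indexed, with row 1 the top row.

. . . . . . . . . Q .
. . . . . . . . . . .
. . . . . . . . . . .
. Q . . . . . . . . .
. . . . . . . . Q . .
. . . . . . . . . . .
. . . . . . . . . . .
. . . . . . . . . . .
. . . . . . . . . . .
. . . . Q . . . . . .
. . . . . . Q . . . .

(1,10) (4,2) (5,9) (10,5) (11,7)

columns 4, 6

(1,10) attacks row 3 at column 10 and diagonals 8.
(4,2) attacks row 3 at column 2 and diagonals 1, 3.
(5,9) attacks row 3 at column 9 and diagonals 7, 11.
(10,5) attacks row 3 at column 5.
(11,7) attacks row 3 at column 7.
Attacked columns: {1, 2, 3, 5, 7, 8, 9, 10, 11}. Safe: {4, 6}.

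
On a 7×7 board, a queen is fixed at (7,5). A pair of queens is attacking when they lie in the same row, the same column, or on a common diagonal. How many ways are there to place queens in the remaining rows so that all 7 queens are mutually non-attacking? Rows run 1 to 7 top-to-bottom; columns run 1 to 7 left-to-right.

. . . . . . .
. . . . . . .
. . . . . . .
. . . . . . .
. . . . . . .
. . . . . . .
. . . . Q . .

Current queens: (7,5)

Branch on row 1: col 1 → 1; col 2 → 1; col 3 → 2; col 4 → 1; col 6 → 0; col 7 → 1.
Sum: 1 + 1 + 2 + 1 + 0 + 1 = 6.

6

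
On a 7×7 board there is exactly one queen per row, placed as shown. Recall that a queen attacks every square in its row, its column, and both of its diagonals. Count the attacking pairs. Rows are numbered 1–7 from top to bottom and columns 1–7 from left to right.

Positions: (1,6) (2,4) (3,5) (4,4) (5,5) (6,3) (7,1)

7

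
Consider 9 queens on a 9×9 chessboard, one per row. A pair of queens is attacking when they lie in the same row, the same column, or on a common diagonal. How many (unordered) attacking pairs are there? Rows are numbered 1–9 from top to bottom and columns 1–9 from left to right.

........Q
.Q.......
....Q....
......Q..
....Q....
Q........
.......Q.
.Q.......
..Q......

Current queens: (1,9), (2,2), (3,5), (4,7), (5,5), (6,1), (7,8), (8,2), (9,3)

7

Same column: (2,2)–(8,2) (column 2); (3,5)–(5,5) (column 5).
Same diagonal: (1,9)–(5,5) (|1−5| = |9−5| = 4); (1,9)–(8,2) (|1−8| = |9−2| = 7); (2,2)–(5,5) (|2−5| = |2−5| = 3); (5,5)–(8,2) (|5−8| = |5−2| = 3); (8,2)–(9,3) (|8−9| = |2−3| = 1).
Total attacking pairs: 7.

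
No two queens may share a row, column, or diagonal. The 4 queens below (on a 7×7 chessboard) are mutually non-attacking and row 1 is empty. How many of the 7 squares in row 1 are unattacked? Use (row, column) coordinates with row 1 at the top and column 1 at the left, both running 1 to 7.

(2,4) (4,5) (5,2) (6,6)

1

(2,4) attacks row 1 at column 4 and diagonals 3, 5.
(4,5) attacks row 1 at column 5 and diagonals 2.
(5,2) attacks row 1 at column 2 and diagonals 6.
(6,6) attacks row 1 at column 6 and diagonals 1.
Attacked columns: {1, 2, 3, 4, 5, 6}. Safe: {7}.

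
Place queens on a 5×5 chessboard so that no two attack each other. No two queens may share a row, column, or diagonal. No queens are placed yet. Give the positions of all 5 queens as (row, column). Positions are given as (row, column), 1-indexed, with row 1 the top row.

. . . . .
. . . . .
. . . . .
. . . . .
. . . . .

(1,2) (2,4) (3,1) (4,3) (5,5)

Row 1: Safe: 1, 2, 3, 4, 5. Place at column 2.
Row 2: attacked by (1,2)→{1,2,3}. Safe: 4, 5. Place at column 4.
Row 3: attacked by (1,2)→{2,4}; (2,4)→{3,4,5}. Safe: 1. Place at column 1.
Row 4: attacked by (1,2)→{2,5}; (2,4)→{2,4}; (3,1)→{1,2}. Safe: 3. Place at column 3.
Row 5: attacked by (1,2)→{2}; (2,4)→{1,4}; (3,1)→{1,3}; (4,3)→{2,3,4}. Safe: 5. Place at column 5.
Columns [2, 4, 1, 3, 5], r−c [-1, -2, 2, 1, 0], r+c [3, 6, 4, 7, 10] are all distinct, so no two queens attack.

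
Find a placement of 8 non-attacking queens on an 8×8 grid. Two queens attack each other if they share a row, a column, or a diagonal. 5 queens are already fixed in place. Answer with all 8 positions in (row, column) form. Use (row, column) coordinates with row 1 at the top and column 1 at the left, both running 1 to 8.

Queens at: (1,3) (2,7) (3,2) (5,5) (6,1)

Row 4: attacked by (1,3)→{3,6}; (2,7)→{5,7}; (3,2)→{1,2,3}; (5,5)→{4,5,6}; (6,1)→{1,3}. Safe: 8. Place at column 8.
Row 7: attacked by (1,3)→{3}; (2,7)→{2,7}; (3,2)→{2,6}; (4,8)→{5,8}; (5,5)→{3,5,7}; (6,1)→{1,2}. Safe: 4. Place at column 4.
Row 8: attacked by (1,3)→{3}; (2,7)→{1,7}; (3,2)→{2,7}; (4,8)→{4,8}; (5,5)→{2,5,8}; (6,1)→{1,3}; (7,4)→{3,4,5}. Safe: 6. Place at column 6.
Columns [3, 7, 2, 8, 5, 1, 4, 6], r−c [-2, -5, 1, -4, 0, 5, 3, 2], r+c [4, 9, 5, 12, 10, 7, 11, 14] are all distinct, so no two queens attack.

(1,3) (2,7) (3,2) (4,8) (5,5) (6,1) (7,4) (8,6)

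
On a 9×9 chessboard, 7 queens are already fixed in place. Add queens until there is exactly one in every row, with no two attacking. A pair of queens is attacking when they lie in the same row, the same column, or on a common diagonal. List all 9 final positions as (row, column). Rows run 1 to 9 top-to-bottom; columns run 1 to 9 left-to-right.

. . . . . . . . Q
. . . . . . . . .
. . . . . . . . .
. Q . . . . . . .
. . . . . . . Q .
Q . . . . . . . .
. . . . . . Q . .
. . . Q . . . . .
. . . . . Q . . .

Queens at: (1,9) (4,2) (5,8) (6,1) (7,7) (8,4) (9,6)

Row 2: attacked by (1,9)→{8,9}; (4,2)→{2,4}; (5,8)→{5,8}; (6,1)→{1,5}; (7,7)→{2,7}; (8,4)→{4}; (9,6)→{6}. Safe: 3. Place at column 3.
Row 3: attacked by (1,9)→{7,9}; (2,3)→{2,3,4}; (4,2)→{1,2,3}; (5,8)→{6,8}; (6,1)→{1,4}; (7,7)→{3,7}; (8,4)→{4,9}; (9,6)→{6}. Safe: 5. Place at column 5.
Columns [9, 3, 5, 2, 8, 1, 7, 4, 6], r−c [-8, -1, -2, 2, -3, 5, 0, 4, 3], r+c [10, 5, 8, 6, 13, 7, 14, 12, 15] are all distinct, so no two queens attack.

(1,9) (2,3) (3,5) (4,2) (5,8) (6,1) (7,7) (8,4) (9,6)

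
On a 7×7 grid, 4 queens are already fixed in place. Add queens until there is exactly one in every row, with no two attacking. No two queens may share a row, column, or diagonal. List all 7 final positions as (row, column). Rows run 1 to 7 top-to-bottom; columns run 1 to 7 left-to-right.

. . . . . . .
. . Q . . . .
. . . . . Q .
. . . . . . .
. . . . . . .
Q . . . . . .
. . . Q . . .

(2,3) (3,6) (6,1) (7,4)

Row 1: attacked by (2,3)→{2,3,4}; (3,6)→{4,6}; (6,1)→{1,6}; (7,4)→{4}. Safe: 5, 7. Place at column 7.
Row 4: attacked by (1,7)→{4,7}; (2,3)→{1,3,5}; (3,6)→{5,6,7}; (6,1)→{1,3}; (7,4)→{1,4,7}. Safe: 2. Place at column 2.
Row 5: attacked by (1,7)→{3,7}; (2,3)→{3,6}; (3,6)→{4,6}; (4,2)→{1,2,3}; (6,1)→{1,2}; (7,4)→{2,4,6}. Safe: 5. Place at column 5.
Columns [7, 3, 6, 2, 5, 1, 4], r−c [-6, -1, -3, 2, 0, 5, 3], r+c [8, 5, 9, 6, 10, 7, 11] are all distinct, so no two queens attack.

(1,7) (2,3) (3,6) (4,2) (5,5) (6,1) (7,4)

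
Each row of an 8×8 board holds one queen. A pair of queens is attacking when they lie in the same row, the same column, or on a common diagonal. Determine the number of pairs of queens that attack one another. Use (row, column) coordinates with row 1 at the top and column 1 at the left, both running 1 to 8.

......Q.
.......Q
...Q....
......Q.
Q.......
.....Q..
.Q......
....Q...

2

Same column: (1,7)–(4,7) (column 7).
Same diagonal: (1,7)–(2,8) (|1−2| = |7−8| = 1).
Total attacking pairs: 2.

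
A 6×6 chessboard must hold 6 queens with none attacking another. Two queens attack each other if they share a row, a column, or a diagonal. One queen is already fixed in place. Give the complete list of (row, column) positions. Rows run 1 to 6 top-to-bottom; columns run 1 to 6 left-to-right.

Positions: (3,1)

Row 1: attacked by (3,1)→{1,3}. Safe: 2, 4, 5, 6. Place at column 5.
Row 2: attacked by (1,5)→{4,5,6}; (3,1)→{1,2}. Safe: 3. Place at column 3.
Row 4: attacked by (1,5)→{2,5}; (2,3)→{1,3,5}; (3,1)→{1,2}. Safe: 4, 6. Place at column 6.
Row 5: attacked by (1,5)→{1,5}; (2,3)→{3,6}; (3,1)→{1,3}; (4,6)→{5,6}. Safe: 2, 4. Place at column 4.
Row 6: attacked by (1,5)→{5}; (2,3)→{3}; (3,1)→{1,4}; (4,6)→{4,6}; (5,4)→{3,4,5}. Safe: 2. Place at column 2.
Columns [5, 3, 1, 6, 4, 2], r−c [-4, -1, 2, -2, 1, 4], r+c [6, 5, 4, 10, 9, 8] are all distinct, so no two queens attack.

(1,5) (2,3) (3,1) (4,6) (5,4) (6,2)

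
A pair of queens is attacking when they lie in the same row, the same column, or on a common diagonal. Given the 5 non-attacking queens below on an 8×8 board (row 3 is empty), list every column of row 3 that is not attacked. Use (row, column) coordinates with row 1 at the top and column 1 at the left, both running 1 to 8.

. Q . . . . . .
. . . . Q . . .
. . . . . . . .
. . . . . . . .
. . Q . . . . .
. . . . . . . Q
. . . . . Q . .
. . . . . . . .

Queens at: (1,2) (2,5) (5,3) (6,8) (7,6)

(1,2) attacks row 3 at column 2 and diagonals 4.
(2,5) attacks row 3 at column 5 and diagonals 4, 6.
(5,3) attacks row 3 at column 3 and diagonals 1, 5.
(6,8) attacks row 3 at column 8 and diagonals 5.
(7,6) attacks row 3 at column 6 and diagonals 2.
Attacked columns: {1, 2, 3, 4, 5, 6, 8}. Safe: {7}.

columns 7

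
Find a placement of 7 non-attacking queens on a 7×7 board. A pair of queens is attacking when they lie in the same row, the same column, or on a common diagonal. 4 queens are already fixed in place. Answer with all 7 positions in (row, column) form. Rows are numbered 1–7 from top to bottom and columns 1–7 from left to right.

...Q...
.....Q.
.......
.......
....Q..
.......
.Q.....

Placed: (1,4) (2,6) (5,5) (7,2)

Row 3: attacked by (1,4)→{2,4,6}; (2,6)→{5,6,7}; (5,5)→{3,5,7}; (7,2)→{2,6}. Safe: 1. Place at column 1.
Row 4: attacked by (1,4)→{1,4,7}; (2,6)→{4,6}; (3,1)→{1,2}; (5,5)→{4,5,6}; (7,2)→{2,5}. Safe: 3. Place at column 3.
Row 6: attacked by (1,4)→{4}; (2,6)→{2,6}; (3,1)→{1,4}; (4,3)→{1,3,5}; (5,5)→{4,5,6}; (7,2)→{1,2,3}. Safe: 7. Place at column 7.
Columns [4, 6, 1, 3, 5, 7, 2], r−c [-3, -4, 2, 1, 0, -1, 5], r+c [5, 8, 4, 7, 10, 13, 9] are all distinct, so no two queens attack.

(1,4) (2,6) (3,1) (4,3) (5,5) (6,7) (7,2)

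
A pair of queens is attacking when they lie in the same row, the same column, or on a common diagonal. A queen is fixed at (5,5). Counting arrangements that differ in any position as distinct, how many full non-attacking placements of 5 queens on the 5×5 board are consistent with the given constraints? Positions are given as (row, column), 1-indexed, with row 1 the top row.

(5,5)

2

Branch on row 1: col 2 → 1; col 3 → 1; col 4 → 0.
Sum: 1 + 1 + 0 = 2.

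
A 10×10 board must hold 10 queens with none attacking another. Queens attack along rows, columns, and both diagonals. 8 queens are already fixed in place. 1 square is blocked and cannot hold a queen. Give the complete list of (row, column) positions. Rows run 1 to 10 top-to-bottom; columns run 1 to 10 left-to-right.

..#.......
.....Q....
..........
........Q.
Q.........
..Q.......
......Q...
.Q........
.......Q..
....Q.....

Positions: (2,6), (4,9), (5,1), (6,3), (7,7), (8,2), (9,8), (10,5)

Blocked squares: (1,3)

(1,10) (2,6) (3,4) (4,9) (5,1) (6,3) (7,7) (8,2) (9,8) (10,5)

Row 1: attacked by (2,6)→{5,6,7}; (4,9)→{6,9}; (5,1)→{1,5}; (6,3)→{3,8}; (7,7)→{1,7}; (8,2)→{2,9}; (9,8)→{8}; (10,5)→{5}. Blocked: 3. Safe: 4, 10. Place at column 10.
Row 3: attacked by (1,10)→{8,10}; (2,6)→{5,6,7}; (4,9)→{8,9,10}; (5,1)→{1,3}; (6,3)→{3,6}; (7,7)→{3,7}; (8,2)→{2,7}; (9,8)→{2,8}; (10,5)→{5}. Safe: 4. Place at column 4.
Columns [10, 6, 4, 9, 1, 3, 7, 2, 8, 5], r−c [-9, -4, -1, -5, 4, 3, 0, 6, 1, 5], r+c [11, 8, 7, 13, 6, 9, 14, 10, 17, 15] are all distinct, so no two queens attack.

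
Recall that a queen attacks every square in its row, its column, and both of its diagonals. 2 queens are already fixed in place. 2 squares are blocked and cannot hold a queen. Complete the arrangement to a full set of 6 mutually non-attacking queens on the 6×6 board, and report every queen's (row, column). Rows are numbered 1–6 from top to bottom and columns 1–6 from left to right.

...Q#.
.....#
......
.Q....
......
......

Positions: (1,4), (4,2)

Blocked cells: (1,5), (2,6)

(1,4) (2,1) (3,5) (4,2) (5,6) (6,3)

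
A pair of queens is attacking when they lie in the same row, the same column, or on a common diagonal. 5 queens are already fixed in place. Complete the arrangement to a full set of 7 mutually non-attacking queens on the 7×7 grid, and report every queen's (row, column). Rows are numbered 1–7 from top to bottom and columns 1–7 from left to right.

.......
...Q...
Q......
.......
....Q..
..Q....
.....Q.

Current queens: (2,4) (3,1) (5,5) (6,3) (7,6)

(1,2) (2,4) (3,1) (4,7) (5,5) (6,3) (7,6)

Row 1: attacked by (2,4)→{3,4,5}; (3,1)→{1,3}; (5,5)→{1,5}; (6,3)→{3}; (7,6)→{6}. Safe: 2, 7. Place at column 2.
Row 4: attacked by (1,2)→{2,5}; (2,4)→{2,4,6}; (3,1)→{1,2}; (5,5)→{4,5,6}; (6,3)→{1,3,5}; (7,6)→{3,6}. Safe: 7. Place at column 7.
Columns [2, 4, 1, 7, 5, 3, 6], r−c [-1, -2, 2, -3, 0, 3, 1], r+c [3, 6, 4, 11, 10, 9, 13] are all distinct, so no two queens attack.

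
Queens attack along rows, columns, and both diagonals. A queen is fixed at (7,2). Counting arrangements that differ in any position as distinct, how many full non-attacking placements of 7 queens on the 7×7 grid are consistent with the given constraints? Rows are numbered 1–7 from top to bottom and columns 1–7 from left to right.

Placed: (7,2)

Branch on row 1: col 1 → 0; col 3 → 0; col 4 → 1; col 5 → 1; col 6 → 4; col 7 → 1.
Sum: 0 + 0 + 1 + 1 + 4 + 1 = 7.

7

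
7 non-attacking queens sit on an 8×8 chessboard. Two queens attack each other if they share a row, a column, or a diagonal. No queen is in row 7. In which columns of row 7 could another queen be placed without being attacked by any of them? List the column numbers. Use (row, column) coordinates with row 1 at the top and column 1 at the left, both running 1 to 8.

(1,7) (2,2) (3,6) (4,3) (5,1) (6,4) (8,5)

columns 8

(1,7) attacks row 7 at column 7 and diagonals 1.
(2,2) attacks row 7 at column 2 and diagonals 7.
(3,6) attacks row 7 at column 6 and diagonals 2.
(4,3) attacks row 7 at column 3 and diagonals 6.
(5,1) attacks row 7 at column 1 and diagonals 3.
(6,4) attacks row 7 at column 4 and diagonals 3, 5.
(8,5) attacks row 7 at column 5 and diagonals 4, 6.
Attacked columns: {1, 2, 3, 4, 5, 6, 7}. Safe: {8}.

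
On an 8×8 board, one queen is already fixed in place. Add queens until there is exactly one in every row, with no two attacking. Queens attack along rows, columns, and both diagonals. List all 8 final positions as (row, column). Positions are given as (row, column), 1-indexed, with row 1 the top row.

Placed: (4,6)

(1,8) (2,3) (3,1) (4,6) (5,2) (6,5) (7,7) (8,4)

Row 1: attacked by (4,6)→{3,6}. Safe: 1, 2, 4, 5, 7, 8. Place at column 8.
Row 2: attacked by (1,8)→{7,8}; (4,6)→{4,6,8}. Safe: 1, 2, 3, 5. Place at column 3.
Row 3: attacked by (1,8)→{6,8}; (2,3)→{2,3,4}; (4,6)→{5,6,7}. Safe: 1. Place at column 1.
Row 5: attacked by (1,8)→{4,8}; (2,3)→{3,6}; (3,1)→{1,3}; (4,6)→{5,6,7}. Safe: 2. Place at column 2.
Row 6: attacked by (1,8)→{3,8}; (2,3)→{3,7}; (3,1)→{1,4}; (4,6)→{4,6,8}; (5,2)→{1,2,3}. Safe: 5. Place at column 5.
Row 7: attacked by (1,8)→{2,8}; (2,3)→{3,8}; (3,1)→{1,5}; (4,6)→{3,6}; (5,2)→{2,4}; (6,5)→{4,5,6}. Safe: 7. Place at column 7.
Row 8: attacked by (1,8)→{1,8}; (2,3)→{3}; (3,1)→{1,6}; (4,6)→{2,6}; (5,2)→{2,5}; (6,5)→{3,5,7}; (7,7)→{6,7,8}. Safe: 4. Place at column 4.
Columns [8, 3, 1, 6, 2, 5, 7, 4], r−c [-7, -1, 2, -2, 3, 1, 0, 4], r+c [9, 5, 4, 10, 7, 11, 14, 12] are all distinct, so no two queens attack.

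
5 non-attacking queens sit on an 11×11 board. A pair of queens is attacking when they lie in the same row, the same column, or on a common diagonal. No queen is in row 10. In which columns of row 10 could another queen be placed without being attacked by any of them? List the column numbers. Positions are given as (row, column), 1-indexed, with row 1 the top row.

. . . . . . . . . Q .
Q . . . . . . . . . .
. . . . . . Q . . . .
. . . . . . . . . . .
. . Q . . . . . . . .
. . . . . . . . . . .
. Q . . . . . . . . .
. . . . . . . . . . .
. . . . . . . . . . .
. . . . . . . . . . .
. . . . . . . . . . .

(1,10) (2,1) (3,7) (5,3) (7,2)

columns 4, 6, 11

(1,10) attacks row 10 at column 10 and diagonals 1.
(2,1) attacks row 10 at column 1 and diagonals 9.
(3,7) attacks row 10 at column 7.
(5,3) attacks row 10 at column 3 and diagonals 8.
(7,2) attacks row 10 at column 2 and diagonals 5.
Attacked columns: {1, 2, 3, 5, 7, 8, 9, 10}. Safe: {4, 6, 11}.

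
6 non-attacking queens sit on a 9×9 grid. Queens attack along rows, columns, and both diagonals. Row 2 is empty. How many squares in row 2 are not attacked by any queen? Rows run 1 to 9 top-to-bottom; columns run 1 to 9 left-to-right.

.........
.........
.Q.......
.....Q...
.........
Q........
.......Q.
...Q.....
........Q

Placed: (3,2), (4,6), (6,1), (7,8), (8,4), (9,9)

(3,2) attacks row 2 at column 2 and diagonals 1, 3.
(4,6) attacks row 2 at column 6 and diagonals 4, 8.
(6,1) attacks row 2 at column 1 and diagonals 5.
(7,8) attacks row 2 at column 8 and diagonals 3.
(8,4) attacks row 2 at column 4.
(9,9) attacks row 2 at column 9 and diagonals 2.
Attacked columns: {1, 2, 3, 4, 5, 6, 8, 9}. Safe: {7}.

1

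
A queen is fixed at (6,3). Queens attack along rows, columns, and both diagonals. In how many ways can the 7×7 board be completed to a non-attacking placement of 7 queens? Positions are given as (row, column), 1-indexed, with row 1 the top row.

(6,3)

Branch on row 1: col 1 → 0; col 2 → 3; col 4 → 1; col 5 → 0; col 6 → 1; col 7 → 1.
Sum: 0 + 3 + 1 + 0 + 1 + 1 = 6.

6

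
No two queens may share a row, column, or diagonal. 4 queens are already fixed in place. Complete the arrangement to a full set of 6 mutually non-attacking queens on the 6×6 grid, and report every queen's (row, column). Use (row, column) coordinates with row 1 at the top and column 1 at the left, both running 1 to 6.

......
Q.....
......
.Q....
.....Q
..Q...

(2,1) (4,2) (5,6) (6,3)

Row 1: attacked by (2,1)→{1,2}; (4,2)→{2,5}; (5,6)→{2,6}; (6,3)→{3}. Safe: 4. Place at column 4.
Row 3: attacked by (1,4)→{2,4,6}; (2,1)→{1,2}; (4,2)→{1,2,3}; (5,6)→{4,6}; (6,3)→{3,6}. Safe: 5. Place at column 5.
Columns [4, 1, 5, 2, 6, 3], r−c [-3, 1, -2, 2, -1, 3], r+c [5, 3, 8, 6, 11, 9] are all distinct, so no two queens attack.

(1,4) (2,1) (3,5) (4,2) (5,6) (6,3)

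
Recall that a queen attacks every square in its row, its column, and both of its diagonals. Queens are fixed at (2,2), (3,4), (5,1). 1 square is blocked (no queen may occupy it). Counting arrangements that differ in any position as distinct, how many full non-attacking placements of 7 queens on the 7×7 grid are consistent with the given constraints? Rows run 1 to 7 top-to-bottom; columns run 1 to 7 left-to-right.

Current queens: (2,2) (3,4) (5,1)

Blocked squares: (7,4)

Branch on row 1: col 7 → 1.
Sum: 1 = 1.

1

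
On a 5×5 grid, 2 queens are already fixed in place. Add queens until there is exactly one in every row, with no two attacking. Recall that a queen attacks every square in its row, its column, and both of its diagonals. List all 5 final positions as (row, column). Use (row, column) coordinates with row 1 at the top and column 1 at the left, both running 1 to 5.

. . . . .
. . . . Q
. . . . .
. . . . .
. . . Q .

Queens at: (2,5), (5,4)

(1,2) (2,5) (3,3) (4,1) (5,4)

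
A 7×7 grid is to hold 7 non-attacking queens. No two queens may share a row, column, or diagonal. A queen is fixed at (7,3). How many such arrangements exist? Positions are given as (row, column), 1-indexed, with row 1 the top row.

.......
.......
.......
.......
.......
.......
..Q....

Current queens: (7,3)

6

Branch on row 1: col 1 → 1; col 2 → 0; col 4 → 1; col 5 → 2; col 6 → 1; col 7 → 1.
Sum: 1 + 0 + 1 + 2 + 1 + 1 = 6.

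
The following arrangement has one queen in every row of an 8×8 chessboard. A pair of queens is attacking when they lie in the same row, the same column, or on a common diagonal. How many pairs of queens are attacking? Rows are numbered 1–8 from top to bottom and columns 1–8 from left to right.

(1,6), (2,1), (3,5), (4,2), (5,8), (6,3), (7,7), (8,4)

0

All columns are distinct and no two queens satisfy |Δrow| = |Δcol|, so no pair attacks.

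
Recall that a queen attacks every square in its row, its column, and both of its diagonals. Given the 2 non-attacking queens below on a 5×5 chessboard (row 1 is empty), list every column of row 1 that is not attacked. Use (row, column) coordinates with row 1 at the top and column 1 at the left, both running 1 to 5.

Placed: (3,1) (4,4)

(3,1) attacks row 1 at column 1 and diagonals 3.
(4,4) attacks row 1 at column 4 and diagonals 1.
Attacked columns: {1, 3, 4}. Safe: {2, 5}.

columns 2, 5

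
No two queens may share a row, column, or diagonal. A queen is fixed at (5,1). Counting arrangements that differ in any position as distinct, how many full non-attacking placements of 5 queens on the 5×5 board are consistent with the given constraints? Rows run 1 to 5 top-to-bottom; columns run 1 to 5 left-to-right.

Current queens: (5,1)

2

Branch on row 1: col 2 → 0; col 3 → 1; col 4 → 1.
Sum: 0 + 1 + 1 = 2.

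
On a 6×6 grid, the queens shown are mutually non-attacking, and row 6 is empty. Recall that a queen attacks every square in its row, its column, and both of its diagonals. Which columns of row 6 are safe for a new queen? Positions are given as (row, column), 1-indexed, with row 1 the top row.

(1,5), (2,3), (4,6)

columns 1, 2

(1,5) attacks row 6 at column 5.
(2,3) attacks row 6 at column 3.
(4,6) attacks row 6 at column 6 and diagonals 4.
Attacked columns: {3, 4, 5, 6}. Safe: {1, 2}.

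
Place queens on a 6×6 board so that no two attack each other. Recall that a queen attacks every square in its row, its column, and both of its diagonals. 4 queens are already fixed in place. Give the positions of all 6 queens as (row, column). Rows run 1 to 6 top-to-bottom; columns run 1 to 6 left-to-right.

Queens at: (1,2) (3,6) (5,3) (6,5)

Row 2: attacked by (1,2)→{1,2,3}; (3,6)→{5,6}; (5,3)→{3,6}; (6,5)→{1,5}. Safe: 4. Place at column 4.
Row 4: attacked by (1,2)→{2,5}; (2,4)→{2,4,6}; (3,6)→{5,6}; (5,3)→{2,3,4}; (6,5)→{3,5}. Safe: 1. Place at column 1.
Columns [2, 4, 6, 1, 3, 5], r−c [-1, -2, -3, 3, 2, 1], r+c [3, 6, 9, 5, 8, 11] are all distinct, so no two queens attack.

(1,2) (2,4) (3,6) (4,1) (5,3) (6,5)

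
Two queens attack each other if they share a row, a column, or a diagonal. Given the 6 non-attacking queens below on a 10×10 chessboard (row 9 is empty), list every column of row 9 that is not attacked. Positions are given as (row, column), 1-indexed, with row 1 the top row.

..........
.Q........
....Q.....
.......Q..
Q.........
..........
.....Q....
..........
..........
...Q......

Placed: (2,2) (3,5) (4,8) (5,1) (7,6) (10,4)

columns 7, 10

(2,2) attacks row 9 at column 2 and diagonals 9.
(3,5) attacks row 9 at column 5.
(4,8) attacks row 9 at column 8 and diagonals 3.
(5,1) attacks row 9 at column 1 and diagonals 5.
(7,6) attacks row 9 at column 6 and diagonals 4, 8.
(10,4) attacks row 9 at column 4 and diagonals 3, 5.
Attacked columns: {1, 2, 3, 4, 5, 6, 8, 9}. Safe: {7, 10}.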